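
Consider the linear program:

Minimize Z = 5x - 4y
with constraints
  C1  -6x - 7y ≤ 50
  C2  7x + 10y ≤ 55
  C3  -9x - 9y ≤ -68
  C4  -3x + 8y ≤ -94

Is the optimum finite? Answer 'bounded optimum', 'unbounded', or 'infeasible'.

Vertices and Z = 5x - 4y:
  (926/9, -286/3) → Z = 8062/9
  (690/43, -493/86) → Z = 4436/43
  (1390/99, -214/33) → Z = 9518/99
The feasible region has finitely many vertices and no improving ray; the minimum is 9518/99 at (1390/99, -214/33).

bounded optimum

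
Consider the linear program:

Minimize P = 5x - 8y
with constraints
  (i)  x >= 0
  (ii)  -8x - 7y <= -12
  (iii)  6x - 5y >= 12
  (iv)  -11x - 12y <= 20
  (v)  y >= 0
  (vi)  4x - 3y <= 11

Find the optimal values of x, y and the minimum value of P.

x = 19/2, y = 9, minimum P = -49/2

Corner points and P = 5x - 8y:
  (2, 0) → P = 10
  (19/2, 9) → P = -49/2
  (11/4, 0) → P = 55/4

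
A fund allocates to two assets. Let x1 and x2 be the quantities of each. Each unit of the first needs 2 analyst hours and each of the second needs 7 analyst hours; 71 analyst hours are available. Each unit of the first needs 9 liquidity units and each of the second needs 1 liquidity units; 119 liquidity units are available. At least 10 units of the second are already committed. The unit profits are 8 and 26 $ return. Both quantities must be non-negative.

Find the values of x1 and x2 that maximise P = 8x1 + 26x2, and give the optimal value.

Vertices and P = 8x1 + 26x2:
  (0, 71/7) → P = 1846/7
  (0, 10) → P = 260
  (1/2, 10) → P = 264

The binding constraints are 2x1 + 7x2 = 71 and x2 = 10.
Solving simultaneously gives x1 = 1/2, x2 = 10.

x1 = 1/2, x2 = 10, maximum P = 264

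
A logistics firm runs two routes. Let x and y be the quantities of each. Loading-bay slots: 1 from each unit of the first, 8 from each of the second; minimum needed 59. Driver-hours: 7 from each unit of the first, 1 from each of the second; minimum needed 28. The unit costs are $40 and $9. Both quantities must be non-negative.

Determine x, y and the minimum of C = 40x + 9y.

Corner points and C = 40x + 9y:
  (0, 28) → C = 252
  (59, 0) → C = 2360
  (3, 7) → C = 183
The feasible region is unbounded (it extends along (0, 1), (1, 0)), but C strictly increases along every unbounded feasible direction, so there is no improving ray and the minimum is attained at a vertex.

x = 3, y = 7, minimum C = 183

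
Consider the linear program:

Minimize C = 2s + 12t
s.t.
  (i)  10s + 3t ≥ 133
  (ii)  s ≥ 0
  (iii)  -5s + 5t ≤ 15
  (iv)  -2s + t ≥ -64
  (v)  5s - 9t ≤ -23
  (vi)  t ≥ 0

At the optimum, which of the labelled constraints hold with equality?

(i) and (v)

Extreme points and C = 2s + 12t:
  (124/13, 163/13) → C = 2204/13
  (376/35, 179/21) → C = 4332/35
  (67, 70) → C = 974
  (599/13, 366/13) → C = 430

The minimum is at (376/35, 179/21). Substituting into each constraint, equality holds for (i) and (v); the remaining constraints have slack.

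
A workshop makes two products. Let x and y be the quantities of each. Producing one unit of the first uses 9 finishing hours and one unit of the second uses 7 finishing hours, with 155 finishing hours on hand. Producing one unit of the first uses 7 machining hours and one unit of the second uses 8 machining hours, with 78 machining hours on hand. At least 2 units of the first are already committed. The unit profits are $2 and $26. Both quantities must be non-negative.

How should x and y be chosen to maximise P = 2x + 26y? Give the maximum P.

Corner points and P = 2x + 26y:
  (78/7, 0) → P = 156/7
  (2, 0) → P = 4
  (2, 8) → P = 212

The binding constraints are 7x + 8y = 78 and x = 2.
Solving simultaneously gives x = 2, y = 8.

x = 2, y = 8, maximum P = 212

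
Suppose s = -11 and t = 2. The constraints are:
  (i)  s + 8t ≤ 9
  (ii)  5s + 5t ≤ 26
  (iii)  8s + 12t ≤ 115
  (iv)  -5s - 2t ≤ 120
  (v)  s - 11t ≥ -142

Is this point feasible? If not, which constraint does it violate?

(i): 5 ≤ 9 ✓
(ii): -45 ≤ 26 ✓
(iii): -64 ≤ 115 ✓
(iv): 51 ≤ 120 ✓
(v): -33 ≥ -142 ✓

feasible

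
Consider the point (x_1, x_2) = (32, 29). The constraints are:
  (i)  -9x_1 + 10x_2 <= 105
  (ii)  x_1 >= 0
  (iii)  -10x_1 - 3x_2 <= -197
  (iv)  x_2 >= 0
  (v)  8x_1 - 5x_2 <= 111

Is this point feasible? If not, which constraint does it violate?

feasible

(i): 2 ≤ 105 ✓
(ii): 32 ≥ 0 ✓
(iii): -407 ≤ -197 ✓
(iv): 29 ≥ 0 ✓
(v): 111 ≤ 111 ✓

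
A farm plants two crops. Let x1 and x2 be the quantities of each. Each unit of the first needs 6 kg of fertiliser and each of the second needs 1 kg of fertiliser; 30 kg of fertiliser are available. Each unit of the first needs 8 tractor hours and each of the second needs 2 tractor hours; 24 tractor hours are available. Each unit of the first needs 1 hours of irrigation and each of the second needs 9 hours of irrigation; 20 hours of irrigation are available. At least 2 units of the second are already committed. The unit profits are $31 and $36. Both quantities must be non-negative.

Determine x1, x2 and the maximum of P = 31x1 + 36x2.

The binding constraints are x1 + 9x2 = 20 and x2 = 2.
Solving simultaneously gives x1 = 2, x2 = 2.

x1 = 2, x2 = 2, maximum P = 134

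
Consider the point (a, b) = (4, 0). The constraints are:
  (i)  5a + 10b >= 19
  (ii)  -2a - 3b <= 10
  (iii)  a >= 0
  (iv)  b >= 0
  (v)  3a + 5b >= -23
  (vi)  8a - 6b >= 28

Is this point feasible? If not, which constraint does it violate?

feasible

(i): 20 ≥ 19 ✓
(ii): -8 ≤ 10 ✓
(iii): 4 ≥ 0 ✓
(iv): 0 ≥ 0 ✓
(v): 12 ≥ -23 ✓
(vi): 32 ≥ 28 ✓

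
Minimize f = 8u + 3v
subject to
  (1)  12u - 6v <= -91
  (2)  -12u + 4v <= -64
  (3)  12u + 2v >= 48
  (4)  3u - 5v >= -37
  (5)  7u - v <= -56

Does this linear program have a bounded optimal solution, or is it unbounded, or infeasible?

The boundaries 3u - 5v = -37 and 7u - v = -56 meet at (-243/32, 91/32), but that point violates -12u + 4v ≤ -64. Every candidate vertex is excluded by some other constraint, so the feasible region is empty.

infeasible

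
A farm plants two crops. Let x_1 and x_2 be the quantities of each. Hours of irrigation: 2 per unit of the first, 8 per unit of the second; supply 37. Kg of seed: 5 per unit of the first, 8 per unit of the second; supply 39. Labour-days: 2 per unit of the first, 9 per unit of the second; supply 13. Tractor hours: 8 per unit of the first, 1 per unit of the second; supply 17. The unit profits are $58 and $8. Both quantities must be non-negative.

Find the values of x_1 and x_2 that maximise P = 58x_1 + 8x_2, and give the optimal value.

Corner points and P = 58x_1 + 8x_2:
  (0, 0) → P = 0
  (0, 13/9) → P = 104/9
  (17/8, 0) → P = 493/4
  (2, 1) → P = 124

x_1 = 2, x_2 = 1, maximum P = 124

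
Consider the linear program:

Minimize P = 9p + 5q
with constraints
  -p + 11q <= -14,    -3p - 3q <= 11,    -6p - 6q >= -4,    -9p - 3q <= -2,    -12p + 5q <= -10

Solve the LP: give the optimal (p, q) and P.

p = 13/6, q = -35/6, minimum P = -29/3

Vertices and P = 9p + 5q:
  (16/9, -10/9) → P = 94/9
  (32/51, -62/51) → P = -22/51
  (13/6, -35/6) → P = -29/3
The feasible region is unbounded (it extends along (1, -1)), but P strictly increases along every unbounded feasible direction, so there is no improving ray and the minimum is attained at a vertex.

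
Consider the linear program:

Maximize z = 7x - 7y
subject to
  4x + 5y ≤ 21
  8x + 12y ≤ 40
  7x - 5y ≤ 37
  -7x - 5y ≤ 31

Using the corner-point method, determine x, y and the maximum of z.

Feasible corners and z = 7x - 7y:
  (161/31, -4/31) → z = 1155/31
  (-13, 12) → z = -175
  (3/7, -34/5) → z = 253/5

The optimum lies where 7x - 5y = 37 and -7x - 5y = 31.
Solving simultaneously gives x = 3/7, y = -34/5.

x = 3/7, y = -34/5, maximum z = 253/5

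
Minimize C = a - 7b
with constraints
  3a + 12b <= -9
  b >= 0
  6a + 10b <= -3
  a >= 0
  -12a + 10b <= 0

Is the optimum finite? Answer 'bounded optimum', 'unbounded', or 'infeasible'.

infeasible

The boundaries 3a + 12b = -9 and 6a + 10b = -3 meet at (9/7, -15/14), but that point violates b ≥ 0. Every candidate vertex is excluded by some other constraint, so the feasible region is empty.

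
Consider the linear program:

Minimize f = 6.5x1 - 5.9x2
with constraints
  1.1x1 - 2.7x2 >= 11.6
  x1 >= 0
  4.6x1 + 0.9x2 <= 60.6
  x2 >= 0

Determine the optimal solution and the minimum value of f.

x1 = 116/11, x2 = 0, minimum f = 754/11

At the optimal vertex, 1.1x1 - 2.7x2 = 11.6 and x2 = 0.
Solving simultaneously gives x1 = 116/11, x2 = 0.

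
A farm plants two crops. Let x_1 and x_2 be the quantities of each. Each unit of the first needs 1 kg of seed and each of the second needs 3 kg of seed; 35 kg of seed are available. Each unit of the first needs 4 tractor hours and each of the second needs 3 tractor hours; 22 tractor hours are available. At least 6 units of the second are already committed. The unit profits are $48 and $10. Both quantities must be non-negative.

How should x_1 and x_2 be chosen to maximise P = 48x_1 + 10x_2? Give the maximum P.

Vertices and P = 48x_1 + 10x_2:
  (0, 22/3) → P = 220/3
  (0, 6) → P = 60
  (1, 6) → P = 108

x_1 = 1, x_2 = 6, maximum P = 108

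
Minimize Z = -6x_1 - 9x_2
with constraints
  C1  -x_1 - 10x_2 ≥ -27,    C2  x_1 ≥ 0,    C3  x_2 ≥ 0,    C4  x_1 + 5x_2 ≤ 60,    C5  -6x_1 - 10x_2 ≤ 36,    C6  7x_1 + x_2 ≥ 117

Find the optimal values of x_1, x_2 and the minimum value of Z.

x_1 = 27, x_2 = 0, minimum Z = -162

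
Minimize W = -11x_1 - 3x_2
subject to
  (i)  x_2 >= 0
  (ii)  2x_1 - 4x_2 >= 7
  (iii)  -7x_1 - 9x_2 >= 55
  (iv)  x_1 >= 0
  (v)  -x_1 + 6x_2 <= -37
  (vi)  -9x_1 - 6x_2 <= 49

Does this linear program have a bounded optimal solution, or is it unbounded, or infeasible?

The boundaries x_2 = 0 and -x_1 + 6x_2 = -37 meet at (37, 0), but that point violates -7x_1 - 9x_2 ≥ 55. Every candidate vertex is excluded by some other constraint, so the feasible region is empty.

infeasible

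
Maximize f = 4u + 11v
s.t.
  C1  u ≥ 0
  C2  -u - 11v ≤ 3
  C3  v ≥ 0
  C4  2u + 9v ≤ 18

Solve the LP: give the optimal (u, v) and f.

u = 9, v = 0, maximum f = 36

Feasible corners and f = 4u + 11v:
  (0, 0) → f = 0
  (0, 2) → f = 22
  (9, 0) → f = 36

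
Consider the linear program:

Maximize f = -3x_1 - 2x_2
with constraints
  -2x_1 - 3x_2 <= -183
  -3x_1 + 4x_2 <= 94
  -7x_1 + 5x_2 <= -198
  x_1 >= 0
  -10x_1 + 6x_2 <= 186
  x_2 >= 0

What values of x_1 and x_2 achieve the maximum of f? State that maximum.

x_1 = 1509/31, x_2 = 885/31, maximum f = -6297/31

Feasible corners and f = -3x_1 - 2x_2:
  (1509/31, 885/31) → f = -6297/31
  (183/2, 0) → f = -549/2
  (1262/13, 1252/13) → f = -6290/13
The feasible region is unbounded (it extends along (4, 3), (1, 0)), but f strictly decreases along every unbounded feasible direction, so there is no improving ray and the maximum is attained at a vertex.

The optimum lies where -2x_1 - 3x_2 = -183 and -7x_1 + 5x_2 = -198.
Solving simultaneously gives x_1 = 1509/31, x_2 = 885/31.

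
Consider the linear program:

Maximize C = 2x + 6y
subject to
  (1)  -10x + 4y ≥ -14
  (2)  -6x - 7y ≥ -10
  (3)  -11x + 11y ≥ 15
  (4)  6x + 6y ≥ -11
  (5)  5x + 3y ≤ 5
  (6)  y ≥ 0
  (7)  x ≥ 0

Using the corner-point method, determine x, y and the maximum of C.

Feasible corners and C = 2x + 6y:
  (5/143, 200/143) → C = 110/13
  (0, 10/7) → C = 60/7
  (0, 15/11) → C = 90/11

x = 0, y = 10/7, maximum C = 60/7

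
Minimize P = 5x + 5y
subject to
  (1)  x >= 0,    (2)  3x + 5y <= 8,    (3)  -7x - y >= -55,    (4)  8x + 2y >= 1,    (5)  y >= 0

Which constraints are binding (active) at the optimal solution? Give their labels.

Feasible corners and P = 5x + 5y:
  (0, 8/5) → P = 8
  (0, 1/2) → P = 5/2
  (8/3, 0) → P = 40/3
  (1/8, 0) → P = 5/8

The minimum is at (1/8, 0). Substituting into each constraint, equality holds for (4) and (5); the remaining constraints have slack.

(4) and (5)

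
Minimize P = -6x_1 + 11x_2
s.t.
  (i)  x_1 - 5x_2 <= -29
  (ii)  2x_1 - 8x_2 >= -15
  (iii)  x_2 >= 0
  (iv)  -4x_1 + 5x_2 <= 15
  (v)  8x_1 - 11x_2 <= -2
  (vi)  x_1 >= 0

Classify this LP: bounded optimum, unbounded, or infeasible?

The boundaries x_1 - 5x_2 = -29 and 2x_1 - 8x_2 = -15 meet at (157/2, 43/2), but that point violates 8x_1 - 11x_2 ≤ -2. Every candidate vertex is excluded by some other constraint, so the feasible region is empty.

infeasible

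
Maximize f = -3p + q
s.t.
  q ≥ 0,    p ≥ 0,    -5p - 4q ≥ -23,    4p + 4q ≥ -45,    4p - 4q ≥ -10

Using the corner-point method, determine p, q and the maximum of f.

Feasible corners and f = -3p + q:
  (0, 0) → f = 0
  (23/5, 0) → f = -69/5
  (0, 5/2) → f = 5/2
  (13/9, 71/18) → f = -7/18

The binding constraints are p = 0 and 4p - 4q = -10.
Solving simultaneously gives p = 0, q = 5/2.

p = 0, q = 5/2, maximum f = 5/2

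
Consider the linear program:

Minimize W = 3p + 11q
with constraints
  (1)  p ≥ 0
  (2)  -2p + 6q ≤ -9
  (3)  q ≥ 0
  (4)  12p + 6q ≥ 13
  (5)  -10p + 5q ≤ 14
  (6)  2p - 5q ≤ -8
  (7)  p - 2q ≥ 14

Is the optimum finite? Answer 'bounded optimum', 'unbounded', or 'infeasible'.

The boundaries -2p + 6q = -9 and p - 2q = 14 meet at (33, 19/2), but that point violates 2p - 5q ≤ -8. Every candidate vertex is excluded by some other constraint, so the feasible region is empty.

infeasible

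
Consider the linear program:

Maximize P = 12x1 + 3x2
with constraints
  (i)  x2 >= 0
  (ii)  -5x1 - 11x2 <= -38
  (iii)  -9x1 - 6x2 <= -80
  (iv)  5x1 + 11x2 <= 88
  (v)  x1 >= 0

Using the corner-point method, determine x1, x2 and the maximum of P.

x1 = 88/5, x2 = 0, maximum P = 1056/5

The binding constraints are x2 = 0 and 5x1 + 11x2 = 88.
Solving simultaneously gives x1 = 88/5, x2 = 0.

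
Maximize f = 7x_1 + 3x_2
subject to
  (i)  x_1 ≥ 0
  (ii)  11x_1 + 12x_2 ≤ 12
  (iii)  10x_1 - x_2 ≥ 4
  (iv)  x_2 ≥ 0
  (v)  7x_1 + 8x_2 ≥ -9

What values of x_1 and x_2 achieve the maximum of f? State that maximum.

Feasible corners and f = 7x_1 + 3x_2:
  (60/131, 76/131) → f = 648/131
  (12/11, 0) → f = 84/11
  (2/5, 0) → f = 14/5

The binding constraints are 11x_1 + 12x_2 = 12 and x_2 = 0.
Solving simultaneously gives x_1 = 12/11, x_2 = 0.

x_1 = 12/11, x_2 = 0, maximum f = 84/11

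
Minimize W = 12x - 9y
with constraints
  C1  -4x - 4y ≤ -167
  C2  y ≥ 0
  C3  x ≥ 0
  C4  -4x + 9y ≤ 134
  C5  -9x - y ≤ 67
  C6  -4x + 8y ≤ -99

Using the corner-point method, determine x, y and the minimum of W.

The feasible region is unbounded (it extends along (1, 0), (9, 4)), but W strictly increases along every unbounded feasible direction, so there is no improving ray and the minimum is attained at a vertex.

The binding constraints are -4x - 4y = -167 and -4x + 8y = -99.
Solving simultaneously gives x = 433/12, y = 17/3.

x = 433/12, y = 17/3, minimum W = 382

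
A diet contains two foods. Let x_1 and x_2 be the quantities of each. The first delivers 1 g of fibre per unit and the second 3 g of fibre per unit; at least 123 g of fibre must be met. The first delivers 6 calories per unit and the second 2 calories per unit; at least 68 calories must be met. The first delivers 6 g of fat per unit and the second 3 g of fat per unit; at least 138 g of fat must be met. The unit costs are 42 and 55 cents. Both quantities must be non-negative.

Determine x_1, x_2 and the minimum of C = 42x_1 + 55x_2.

Extreme points and C = 42x_1 + 55x_2:
  (0, 46) → C = 2530
  (123, 0) → C = 5166
  (3, 40) → C = 2326
The feasible region is unbounded (it extends along (0, 1), (1, 0)), but C strictly increases along every unbounded feasible direction, so there is no improving ray and the minimum is attained at a vertex.

x_1 = 3, x_2 = 40, minimum C = 2326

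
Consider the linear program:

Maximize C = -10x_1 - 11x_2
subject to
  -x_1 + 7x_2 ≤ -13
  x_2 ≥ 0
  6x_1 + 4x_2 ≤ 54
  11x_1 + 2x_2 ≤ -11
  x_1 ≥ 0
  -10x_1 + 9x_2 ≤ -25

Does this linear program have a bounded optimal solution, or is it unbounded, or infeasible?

infeasible

The boundaries 11x_1 + 2x_2 = -11 and x_1 = 0 meet at (0, -11/2), but that point violates x_2 ≥ 0. Every candidate vertex is excluded by some other constraint, so the feasible region is empty.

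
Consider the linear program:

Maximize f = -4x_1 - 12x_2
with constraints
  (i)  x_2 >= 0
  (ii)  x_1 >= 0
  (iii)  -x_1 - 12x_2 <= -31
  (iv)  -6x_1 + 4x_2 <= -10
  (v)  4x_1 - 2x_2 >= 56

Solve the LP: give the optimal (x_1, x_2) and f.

Vertices and f = -4x_1 - 12x_2:
  (31, 0) → f = -124
  (367/25, 34/25) → f = -1876/25
  (51, 74) → f = -1092
The feasible region is unbounded (it extends along (2, 3), (1, 0)), but f strictly decreases along every unbounded feasible direction, so there is no improving ray and the maximum is attained at a vertex.

At the optimal vertex, -x_1 - 12x_2 = -31 and 4x_1 - 2x_2 = 56.
Solving simultaneously gives x_1 = 367/25, x_2 = 34/25.

x_1 = 367/25, x_2 = 34/25, maximum f = -1876/25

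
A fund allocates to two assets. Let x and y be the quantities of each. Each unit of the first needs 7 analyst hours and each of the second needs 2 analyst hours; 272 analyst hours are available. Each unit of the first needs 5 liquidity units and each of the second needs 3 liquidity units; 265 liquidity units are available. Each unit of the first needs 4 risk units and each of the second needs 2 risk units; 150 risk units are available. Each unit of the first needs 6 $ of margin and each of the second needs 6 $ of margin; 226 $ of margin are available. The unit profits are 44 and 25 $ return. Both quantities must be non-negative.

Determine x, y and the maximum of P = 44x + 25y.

x = 112/3, y = 1/3, maximum P = 1651

The binding constraints are 4x + 2y = 150 and 6x + 6y = 226.
Solving simultaneously gives x = 112/3, y = 1/3.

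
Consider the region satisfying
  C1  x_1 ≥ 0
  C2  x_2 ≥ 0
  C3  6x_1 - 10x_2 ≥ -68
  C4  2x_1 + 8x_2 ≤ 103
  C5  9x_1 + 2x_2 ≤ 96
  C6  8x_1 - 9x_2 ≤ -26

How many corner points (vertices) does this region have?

Pairwise boundary intersections that survive every other constraint:
  (0, 34/5)
  (0, 26/9)
  (243/34, 377/34)
  (281/34, 735/68)
  (812/97, 1002/97)

5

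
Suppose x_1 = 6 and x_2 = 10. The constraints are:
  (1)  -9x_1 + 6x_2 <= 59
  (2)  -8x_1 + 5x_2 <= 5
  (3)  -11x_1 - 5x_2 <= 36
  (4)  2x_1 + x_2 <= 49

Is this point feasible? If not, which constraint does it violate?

(1): 6 ≤ 59 ✓
(2): 2 ≤ 5 ✓
(3): -116 ≤ 36 ✓
(4): 22 ≤ 49 ✓

feasible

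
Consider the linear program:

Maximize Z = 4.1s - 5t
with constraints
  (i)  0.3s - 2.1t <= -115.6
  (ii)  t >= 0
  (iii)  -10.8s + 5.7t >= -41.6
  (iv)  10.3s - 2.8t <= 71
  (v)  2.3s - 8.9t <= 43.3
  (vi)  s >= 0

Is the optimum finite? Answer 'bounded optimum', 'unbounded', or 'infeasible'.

Corner points and Z = 4.1s - 5t:
  (614/27, 1574/27) → Z = -8921/45
  (0, 1156/21) → Z = -5780/21
The feasible region has finitely many vertices and no improving ray; the maximum is -8921/45 at (614/27, 1574/27).

bounded optimum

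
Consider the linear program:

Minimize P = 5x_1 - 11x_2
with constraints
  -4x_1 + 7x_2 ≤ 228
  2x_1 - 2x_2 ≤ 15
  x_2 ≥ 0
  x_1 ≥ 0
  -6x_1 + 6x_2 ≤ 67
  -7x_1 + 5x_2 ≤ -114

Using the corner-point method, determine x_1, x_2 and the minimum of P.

Vertices and P = 5x_1 - 11x_2:
  (187/2, 86) → P = -957/2
  (1938/29, 2052/29) → P = -12882/29
  (153/4, 123/4) → P = -147

x_1 = 187/2, x_2 = 86, minimum P = -957/2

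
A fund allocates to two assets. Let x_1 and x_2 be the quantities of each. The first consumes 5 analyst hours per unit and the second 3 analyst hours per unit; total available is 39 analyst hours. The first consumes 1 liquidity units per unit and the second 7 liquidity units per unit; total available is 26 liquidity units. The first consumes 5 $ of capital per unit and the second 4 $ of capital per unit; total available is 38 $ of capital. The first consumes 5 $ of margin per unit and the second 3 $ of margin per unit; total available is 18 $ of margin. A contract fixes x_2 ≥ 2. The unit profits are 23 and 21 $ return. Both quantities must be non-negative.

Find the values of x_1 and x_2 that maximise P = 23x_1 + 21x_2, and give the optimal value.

x_1 = 3/2, x_2 = 7/2, maximum P = 108

Vertices and P = 23x_1 + 21x_2:
  (0, 26/7) → P = 78
  (0, 2) → P = 42
  (3/2, 7/2) → P = 108
  (12/5, 2) → P = 486/5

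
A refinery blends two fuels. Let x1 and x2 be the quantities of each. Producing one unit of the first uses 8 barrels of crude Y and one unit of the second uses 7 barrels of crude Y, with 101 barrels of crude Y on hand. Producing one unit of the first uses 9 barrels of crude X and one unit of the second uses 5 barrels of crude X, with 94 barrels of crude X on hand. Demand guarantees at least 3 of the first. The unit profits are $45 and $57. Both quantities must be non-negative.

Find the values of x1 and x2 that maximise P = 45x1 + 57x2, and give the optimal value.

x1 = 3, x2 = 11, maximum P = 762

Vertices and P = 45x1 + 57x2:
  (94/9, 0) → P = 470
  (3, 0) → P = 135
  (153/23, 157/23) → P = 15834/23
  (3, 11) → P = 762

The optimum lies where 8x1 + 7x2 = 101 and x1 = 3.
Solving simultaneously gives x1 = 3, x2 = 11.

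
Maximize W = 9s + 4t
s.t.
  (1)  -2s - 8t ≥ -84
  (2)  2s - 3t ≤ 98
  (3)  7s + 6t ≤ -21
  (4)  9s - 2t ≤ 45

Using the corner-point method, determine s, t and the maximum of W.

s = 57/17, t = -126/17, maximum W = 9/17

Feasible corners and W = 9s + 4t:
  (-168/11, 315/22) → W = -882/11
  (-61/23, -792/23) → W = -3717/23
  (57/17, -126/17) → W = 9/17
The feasible region is unbounded (it extends along (-3, -2), (-4, 1)), but W strictly decreases along every unbounded feasible direction, so there is no improving ray and the maximum is attained at a vertex.

The optimum lies where 7s + 6t = -21 and 9s - 2t = 45.
Solving simultaneously gives s = 57/17, t = -126/17.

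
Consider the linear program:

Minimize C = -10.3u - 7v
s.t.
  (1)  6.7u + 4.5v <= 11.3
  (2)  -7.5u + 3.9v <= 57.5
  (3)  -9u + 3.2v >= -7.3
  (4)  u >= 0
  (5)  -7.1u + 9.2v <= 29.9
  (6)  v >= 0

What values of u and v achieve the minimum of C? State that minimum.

u = 0, v = 113/45, minimum C = -791/45

Vertices and C = -10.3u - 7v:
  (6901/6194, 5279/6194) → C = -1080333/61940
  (0, 113/45) → C = -791/45
  (73/90, 0) → C = -7519/900
  (0, 0) → C = 0

The binding constraints are 6.7u + 4.5v = 11.3 and u = 0.
Solving simultaneously gives u = 0, v = 113/45.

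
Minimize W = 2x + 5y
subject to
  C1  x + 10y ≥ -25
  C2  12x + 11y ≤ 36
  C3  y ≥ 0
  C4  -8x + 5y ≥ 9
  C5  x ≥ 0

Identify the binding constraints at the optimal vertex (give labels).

Extreme points and W = 2x + 5y:
  (81/148, 99/37) → W = 1071/74
  (0, 36/11) → W = 180/11
  (0, 9/5) → W = 9

The minimum is at (0, 9/5). Substituting into each constraint, equality holds for C4 and C5; the remaining constraints have slack.

C4 and C5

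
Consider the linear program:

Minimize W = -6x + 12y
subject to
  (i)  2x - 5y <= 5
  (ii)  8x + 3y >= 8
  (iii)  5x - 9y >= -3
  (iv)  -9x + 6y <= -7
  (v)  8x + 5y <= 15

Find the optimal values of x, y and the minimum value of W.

Corner points and W = -6x + 12y:
  (55/46, -12/23) → W = -309/23
  (2, -1/5) → W = -72/5
  (23/25, 16/75) → W = -74/25
  (125/93, 79/93) → W = 66/31

The optimum lies where 2x - 5y = 5 and 8x + 5y = 15.
Solving simultaneously gives x = 2, y = -1/5.

x = 2, y = -1/5, minimum W = -72/5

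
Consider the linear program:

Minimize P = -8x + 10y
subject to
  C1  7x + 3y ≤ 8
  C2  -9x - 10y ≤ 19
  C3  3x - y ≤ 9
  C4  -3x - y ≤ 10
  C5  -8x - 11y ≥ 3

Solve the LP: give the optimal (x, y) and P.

x = 71/39, y = -46/13, minimum P = -1948/39

Corner points and P = -8x + 10y:
  (35/16, -39/16) → P = -335/8
  (97/53, -85/53) → P = -1626/53
  (71/39, -46/13) → P = -1948/39
  (-27/7, 11/7) → P = 326/7
  (-107/25, 71/25) → P = 1566/25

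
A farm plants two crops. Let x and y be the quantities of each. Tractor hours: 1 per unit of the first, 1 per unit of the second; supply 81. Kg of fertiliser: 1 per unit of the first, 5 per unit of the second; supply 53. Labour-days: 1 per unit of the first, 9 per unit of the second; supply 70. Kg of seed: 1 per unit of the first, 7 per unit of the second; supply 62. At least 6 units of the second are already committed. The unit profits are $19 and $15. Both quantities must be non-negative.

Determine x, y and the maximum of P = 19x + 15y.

x = 16, y = 6, maximum P = 394

Extreme points and P = 19x + 15y:
  (0, 70/9) → P = 350/3
  (0, 6) → P = 90
  (16, 6) → P = 394

At the optimal vertex, x + 9y = 70 and y = 6.
Solving simultaneously gives x = 16, y = 6.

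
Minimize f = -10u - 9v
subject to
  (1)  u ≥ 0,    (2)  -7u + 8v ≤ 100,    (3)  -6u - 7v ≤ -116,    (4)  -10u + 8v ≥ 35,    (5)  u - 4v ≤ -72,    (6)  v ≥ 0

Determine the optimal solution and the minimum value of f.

Extreme points and f = -10u - 9v:
  (65/3, 755/24) → f = -11995/24
  (44/5, 101/5) → f = -1349/5
  (109/8, 685/32) → f = -10525/32

The binding constraints are -7u + 8v = 100 and -10u + 8v = 35.
Solving simultaneously gives u = 65/3, v = 755/24.

u = 65/3, v = 755/24, minimum f = -11995/24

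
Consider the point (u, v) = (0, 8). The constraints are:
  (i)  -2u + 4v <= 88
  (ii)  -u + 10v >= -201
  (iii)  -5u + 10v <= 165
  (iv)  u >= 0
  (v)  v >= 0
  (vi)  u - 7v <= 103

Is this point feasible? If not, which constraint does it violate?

(i): 32 ≤ 88 ✓
(ii): 80 ≥ -201 ✓
(iii): 80 ≤ 165 ✓
(iv): 0 ≥ 0 ✓
(v): 8 ≥ 0 ✓
(vi): -56 ≤ 103 ✓

feasible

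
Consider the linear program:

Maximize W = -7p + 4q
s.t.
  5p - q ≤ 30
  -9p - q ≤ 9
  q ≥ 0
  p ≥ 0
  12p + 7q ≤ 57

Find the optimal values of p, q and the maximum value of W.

Extreme points and W = -7p + 4q:
  (0, 0) → W = 0
  (19/4, 0) → W = -133/4
  (0, 57/7) → W = 228/7

At the optimal vertex, p = 0 and 12p + 7q = 57.
Solving simultaneously gives p = 0, q = 57/7.

p = 0, q = 57/7, maximum W = 228/7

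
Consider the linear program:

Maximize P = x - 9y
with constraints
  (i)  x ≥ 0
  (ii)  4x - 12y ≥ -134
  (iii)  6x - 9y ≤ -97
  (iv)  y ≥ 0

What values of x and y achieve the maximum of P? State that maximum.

Vertices and P = x - 9y:
  (0, 67/6) → P = -201/2
  (0, 97/9) → P = -97
  (7/6, 104/9) → P = -617/6

The optimum lies where x = 0 and 6x - 9y = -97.
Solving simultaneously gives x = 0, y = 97/9.

x = 0, y = 97/9, maximum P = -97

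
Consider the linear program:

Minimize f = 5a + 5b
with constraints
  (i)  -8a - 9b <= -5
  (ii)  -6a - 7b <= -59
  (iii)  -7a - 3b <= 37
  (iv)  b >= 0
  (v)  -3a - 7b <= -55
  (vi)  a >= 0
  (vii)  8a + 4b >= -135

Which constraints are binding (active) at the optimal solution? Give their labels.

Corner points and f = 5a + 5b:
  (4/3, 51/7) → f = 905/21
  (0, 59/7) → f = 295/7
  (55/3, 0) → f = 275/3
The feasible region is unbounded (it extends along (0, 1), (1, 0)), but f strictly increases along every unbounded feasible direction, so there is no improving ray and the minimum is attained at a vertex.

The minimum is at (0, 59/7). Substituting into each constraint, equality holds for (ii) and (vi); the remaining constraints have slack.

(ii) and (vi)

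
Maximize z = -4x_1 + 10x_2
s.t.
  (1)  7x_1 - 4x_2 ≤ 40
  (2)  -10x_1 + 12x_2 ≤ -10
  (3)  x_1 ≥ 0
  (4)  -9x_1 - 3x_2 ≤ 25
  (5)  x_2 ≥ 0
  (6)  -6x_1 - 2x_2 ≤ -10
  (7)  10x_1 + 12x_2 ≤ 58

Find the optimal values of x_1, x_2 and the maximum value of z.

x_1 = 17/5, x_2 = 2, maximum z = 32/5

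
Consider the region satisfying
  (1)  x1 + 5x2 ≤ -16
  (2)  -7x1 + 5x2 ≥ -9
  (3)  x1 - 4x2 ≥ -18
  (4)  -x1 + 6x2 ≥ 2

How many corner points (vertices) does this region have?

3

Pairwise boundary intersections that survive every other constraint:
  (-154/9, 2/9)
  (-106/11, -14/11)
  (-50, -8)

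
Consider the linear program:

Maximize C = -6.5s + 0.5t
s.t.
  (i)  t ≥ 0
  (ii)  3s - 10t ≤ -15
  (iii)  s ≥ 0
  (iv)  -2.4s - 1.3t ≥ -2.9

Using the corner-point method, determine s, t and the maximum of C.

Feasible corners and C = -6.5s + 0.5t:
  (0, 3/2) → C = 3/4
  (95/279, 149/93) → C = -394/279
  (0, 29/13) → C = 29/26

At the optimal vertex, s = 0 and -2.4s - 1.3t = -2.9.
Solving simultaneously gives s = 0, t = 29/13.

s = 0, t = 29/13, maximum C = 29/26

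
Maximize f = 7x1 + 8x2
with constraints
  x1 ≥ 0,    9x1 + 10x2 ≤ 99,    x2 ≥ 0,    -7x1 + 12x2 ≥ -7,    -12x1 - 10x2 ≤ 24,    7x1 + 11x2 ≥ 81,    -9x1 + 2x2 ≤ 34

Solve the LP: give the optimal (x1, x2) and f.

Vertices and f = 7x1 + 8x2:
  (0, 99/10) → f = 396/5
  (0, 81/11) → f = 648/11
  (629/89, 315/89) → f = 6923/89
  (1049/161, 74/23) → f = 1641/23

x1 = 0, x2 = 99/10, maximum f = 396/5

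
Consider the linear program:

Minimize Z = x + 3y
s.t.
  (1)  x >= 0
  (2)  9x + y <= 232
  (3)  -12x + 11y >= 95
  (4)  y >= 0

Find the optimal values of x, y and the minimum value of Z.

Vertices and Z = x + 3y:
  (0, 232) → Z = 696
  (0, 95/11) → Z = 285/11
  (819/37, 1213/37) → Z = 4458/37

The binding constraints are x = 0 and -12x + 11y = 95.
Solving simultaneously gives x = 0, y = 95/11.

x = 0, y = 95/11, minimum Z = 285/11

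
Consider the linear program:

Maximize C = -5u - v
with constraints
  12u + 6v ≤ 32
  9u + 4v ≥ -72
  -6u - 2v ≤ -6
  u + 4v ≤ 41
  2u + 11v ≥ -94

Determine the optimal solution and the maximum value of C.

Extreme points and C = -5u - v:
  (-7/3, 10) → C = 5/3
  (229/30, -149/15) → C = -847/30
  (127/31, -288/31) → C = -347/31

At the optimal vertex, 12u + 6v = 32 and -6u - 2v = -6.
Solving simultaneously gives u = -7/3, v = 10.

u = -7/3, v = 10, maximum C = 5/3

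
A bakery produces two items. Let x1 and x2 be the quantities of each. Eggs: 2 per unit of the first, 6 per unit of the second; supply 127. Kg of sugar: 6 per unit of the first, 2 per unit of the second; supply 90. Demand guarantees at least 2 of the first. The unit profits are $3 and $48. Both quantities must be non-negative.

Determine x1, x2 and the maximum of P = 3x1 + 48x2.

x1 = 2, x2 = 41/2, maximum P = 990

Vertices and P = 3x1 + 48x2:
  (15, 0) → P = 45
  (2, 0) → P = 6
  (143/16, 291/16) → P = 14397/16
  (2, 41/2) → P = 990

At the optimal vertex, 2x1 + 6x2 = 127 and x1 = 2.
Solving simultaneously gives x1 = 2, x2 = 41/2.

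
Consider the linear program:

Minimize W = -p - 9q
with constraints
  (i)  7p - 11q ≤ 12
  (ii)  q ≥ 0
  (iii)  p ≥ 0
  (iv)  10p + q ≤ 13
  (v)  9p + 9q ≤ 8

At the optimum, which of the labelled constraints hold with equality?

Vertices and W = -p - 9q:
  (0, 0) → W = 0
  (8/9, 0) → W = -8/9
  (0, 8/9) → W = -8

The minimum is at (0, 8/9). Substituting into each constraint, equality holds for (iii) and (v); the remaining constraints have slack.

(iii) and (v)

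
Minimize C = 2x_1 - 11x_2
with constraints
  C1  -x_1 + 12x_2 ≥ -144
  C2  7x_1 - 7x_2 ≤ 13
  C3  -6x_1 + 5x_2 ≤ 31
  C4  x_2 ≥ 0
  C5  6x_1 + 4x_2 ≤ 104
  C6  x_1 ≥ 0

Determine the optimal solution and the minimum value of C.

Vertices and C = 2x_1 - 11x_2:
  (13/7, 0) → C = 26/7
  (78/7, 65/7) → C = -559/7
  (22/3, 15) → C = -451/3
  (0, 31/5) → C = -341/5
  (0, 0) → C = 0

x_1 = 22/3, x_2 = 15, minimum C = -451/3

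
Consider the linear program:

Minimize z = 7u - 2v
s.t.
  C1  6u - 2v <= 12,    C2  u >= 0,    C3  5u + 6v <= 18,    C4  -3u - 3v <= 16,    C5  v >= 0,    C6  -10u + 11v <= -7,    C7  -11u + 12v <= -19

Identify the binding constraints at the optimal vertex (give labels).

C5 and C7

Feasible corners and z = 7u - 2v:
  (2, 0) → z = 14
  (53/25, 9/25) → z = 353/25
  (19/11, 0) → z = 133/11

The minimum is at (19/11, 0). Substituting into each constraint, equality holds for C5 and C7; the remaining constraints have slack.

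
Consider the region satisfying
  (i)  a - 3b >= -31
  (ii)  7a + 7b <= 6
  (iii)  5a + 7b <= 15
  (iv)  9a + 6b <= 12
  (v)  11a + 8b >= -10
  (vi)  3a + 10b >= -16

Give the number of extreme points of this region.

5

Intersecting each pair of boundary lines and keeping only the points that satisfy every inequality leaves:
  (-9/2, 75/14)
  (16/7, -10/7)
  (-190/37, 215/37)
  (3, -5/2)
  (14/43, -73/43)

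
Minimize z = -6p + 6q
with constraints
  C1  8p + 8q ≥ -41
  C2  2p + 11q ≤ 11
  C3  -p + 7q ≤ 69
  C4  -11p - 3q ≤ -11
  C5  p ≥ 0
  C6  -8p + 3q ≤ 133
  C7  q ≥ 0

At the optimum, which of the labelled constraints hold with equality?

C2 and C7

Feasible corners and z = -6p + 6q:
  (88/115, 99/115) → z = 66/115
  (11/2, 0) → z = -33
  (1, 0) → z = -6

The minimum is at (11/2, 0). Substituting into each constraint, equality holds for C2 and C7; the remaining constraints have slack.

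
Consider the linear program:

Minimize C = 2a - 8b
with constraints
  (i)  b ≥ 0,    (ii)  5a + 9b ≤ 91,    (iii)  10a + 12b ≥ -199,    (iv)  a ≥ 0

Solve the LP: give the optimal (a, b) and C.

a = 0, b = 91/9, minimum C = -728/9

Corner points and C = 2a - 8b:
  (91/5, 0) → C = 182/5
  (0, 0) → C = 0
  (0, 91/9) → C = -728/9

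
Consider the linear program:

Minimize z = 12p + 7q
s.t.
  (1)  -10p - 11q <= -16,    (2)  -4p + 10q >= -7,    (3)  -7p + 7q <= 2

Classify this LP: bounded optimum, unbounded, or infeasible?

bounded optimum

Vertices and z = 12p + 7q:
  (79/48, -1/24) → z = 467/24
  (30/49, 44/49) → z = 668/49
The feasible region has finitely many vertices and no improving ray; the minimum is 668/49 at (30/49, 44/49).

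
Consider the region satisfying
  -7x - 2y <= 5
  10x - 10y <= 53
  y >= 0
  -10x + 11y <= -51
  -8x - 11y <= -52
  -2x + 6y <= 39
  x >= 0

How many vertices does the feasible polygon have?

Pairwise boundary intersections that survive every other constraint:
  (73/10, 2)
  (1103/190, 48/95)
  (103/18, 56/99)

3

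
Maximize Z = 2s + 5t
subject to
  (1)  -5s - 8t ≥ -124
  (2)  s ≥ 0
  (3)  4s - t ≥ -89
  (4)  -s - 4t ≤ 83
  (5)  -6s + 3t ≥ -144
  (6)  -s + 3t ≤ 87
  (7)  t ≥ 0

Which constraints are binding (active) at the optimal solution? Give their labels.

Extreme points and Z = 2s + 5t:
  (0, 31/2) → Z = 155/2
  (508/21, 8/21) → Z = 352/7
  (0, 0) → Z = 0
  (24, 0) → Z = 48

The maximum is at (0, 31/2). Substituting into each constraint, equality holds for (1) and (2); the remaining constraints have slack.

(1) and (2)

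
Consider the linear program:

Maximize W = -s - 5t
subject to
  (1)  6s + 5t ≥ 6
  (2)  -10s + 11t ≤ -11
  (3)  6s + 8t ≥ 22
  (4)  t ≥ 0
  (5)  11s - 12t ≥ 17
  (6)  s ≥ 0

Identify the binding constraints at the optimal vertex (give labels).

(3) and (4)

Vertices and W = -s - 5t:
  (55, 49) → W = -300
  (11/3, 0) → W = -11/3
  (5/2, 7/8) → W = -55/8
The feasible region is unbounded (it extends along (11, 10), (1, 0)), but W strictly decreases along every unbounded feasible direction, so there is no improving ray and the maximum is attained at a vertex.

The maximum is at (11/3, 0). Substituting into each constraint, equality holds for (3) and (4); the remaining constraints have slack.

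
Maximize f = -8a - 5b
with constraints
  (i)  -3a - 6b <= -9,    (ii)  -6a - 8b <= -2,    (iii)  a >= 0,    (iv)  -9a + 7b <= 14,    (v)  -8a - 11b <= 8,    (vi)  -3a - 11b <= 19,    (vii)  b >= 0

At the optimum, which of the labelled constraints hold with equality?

Feasible corners and f = -8a - 5b:
  (0, 3/2) → f = -15/2
  (3, 0) → f = -24
  (0, 2) → f = -10
The feasible region is unbounded (it extends along (7, 9), (1, 0)), but f strictly decreases along every unbounded feasible direction, so there is no improving ray and the maximum is attained at a vertex.

The maximum is at (0, 3/2). Substituting into each constraint, equality holds for (i) and (iii); the remaining constraints have slack.

(i) and (iii)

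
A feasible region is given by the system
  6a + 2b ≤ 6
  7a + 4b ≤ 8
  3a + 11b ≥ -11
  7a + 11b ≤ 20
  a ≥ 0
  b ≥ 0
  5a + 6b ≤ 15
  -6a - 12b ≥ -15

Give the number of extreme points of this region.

5

Intersecting each pair of boundary lines and keeping only the points that satisfy every inequality leaves:
  (4/5, 3/5)
  (1, 0)
  (3/5, 19/20)
  (0, 0)
  (0, 5/4)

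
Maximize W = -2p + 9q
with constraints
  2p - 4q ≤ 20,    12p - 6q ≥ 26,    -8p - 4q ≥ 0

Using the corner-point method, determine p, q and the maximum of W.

p = 13/12, q = -13/6, maximum W = -65/3

The binding constraints are 12p - 6q = 26 and -8p - 4q = 0.
Solving simultaneously gives p = 13/12, q = -13/6.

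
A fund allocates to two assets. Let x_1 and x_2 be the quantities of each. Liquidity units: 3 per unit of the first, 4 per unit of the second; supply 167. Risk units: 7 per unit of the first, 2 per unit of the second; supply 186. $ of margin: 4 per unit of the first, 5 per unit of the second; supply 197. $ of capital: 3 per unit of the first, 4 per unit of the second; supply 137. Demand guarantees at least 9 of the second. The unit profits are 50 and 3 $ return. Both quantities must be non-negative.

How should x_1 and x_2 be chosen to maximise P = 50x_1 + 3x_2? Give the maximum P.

x_1 = 24, x_2 = 9, maximum P = 1227

Corner points and P = 50x_1 + 3x_2:
  (0, 137/4) → P = 411/4
  (0, 9) → P = 27
  (235/11, 401/22) → P = 24703/22
  (24, 9) → P = 1227

The optimum lies where 7x_1 + 2x_2 = 186 and x_2 = 9.
Solving simultaneously gives x_1 = 24, x_2 = 9.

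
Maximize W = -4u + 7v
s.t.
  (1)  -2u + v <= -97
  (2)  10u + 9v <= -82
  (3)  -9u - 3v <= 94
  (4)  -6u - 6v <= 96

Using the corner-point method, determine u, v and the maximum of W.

u = 113/4, v = -81/2, maximum W = -793/2

Corner points and W = -4u + 7v:
  (113/4, -81/2) → W = -793/2
  (27, -43) → W = -409
  (62, -78) → W = -794

At the optimal vertex, -2u + v = -97 and 10u + 9v = -82.
Solving simultaneously gives u = 113/4, v = -81/2.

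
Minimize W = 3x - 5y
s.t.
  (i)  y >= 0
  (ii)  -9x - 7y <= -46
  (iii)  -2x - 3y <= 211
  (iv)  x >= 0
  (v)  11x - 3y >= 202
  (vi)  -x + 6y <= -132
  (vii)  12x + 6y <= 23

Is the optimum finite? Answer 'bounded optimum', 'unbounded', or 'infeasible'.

The boundaries y = 0 and -x + 6y = -132 meet at (132, 0), but that point violates 12x + 6y ≤ 23. Every candidate vertex is excluded by some other constraint, so the feasible region is empty.

infeasible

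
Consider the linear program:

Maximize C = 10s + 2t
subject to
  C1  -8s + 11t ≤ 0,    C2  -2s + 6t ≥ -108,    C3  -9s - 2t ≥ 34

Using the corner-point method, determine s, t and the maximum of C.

Vertices and C = 10s + 2t:
  (-594/13, -432/13) → C = -6804/13
  (-374/115, -272/115) → C = -4284/115
  (6/29, -520/29) → C = -980/29

The binding constraints are -2s + 6t = -108 and -9s - 2t = 34.
Solving simultaneously gives s = 6/29, t = -520/29.

s = 6/29, t = -520/29, maximum C = -980/29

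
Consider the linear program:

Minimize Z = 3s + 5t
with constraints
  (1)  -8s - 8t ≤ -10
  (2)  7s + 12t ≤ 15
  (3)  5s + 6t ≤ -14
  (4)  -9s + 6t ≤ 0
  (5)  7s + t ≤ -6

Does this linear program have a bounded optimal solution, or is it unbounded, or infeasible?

infeasible

The boundaries -8s - 8t = -10 and 5s + 6t = -14 meet at (43/2, -81/4), but that point violates 7s + t ≤ -6. Every candidate vertex is excluded by some other constraint, so the feasible region is empty.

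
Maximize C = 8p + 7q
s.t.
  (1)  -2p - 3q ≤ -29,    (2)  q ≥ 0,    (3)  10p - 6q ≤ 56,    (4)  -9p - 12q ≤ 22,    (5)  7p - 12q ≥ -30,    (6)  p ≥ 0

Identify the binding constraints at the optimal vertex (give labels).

(3) and (5)

Corner points and C = 8p + 7q:
  (57/7, 89/21) → C = 1991/21
  (86/15, 263/45) → C = 781/9
  (142/13, 346/39) → C = 5830/39

The maximum is at (142/13, 346/39). Substituting into each constraint, equality holds for (3) and (5); the remaining constraints have slack.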